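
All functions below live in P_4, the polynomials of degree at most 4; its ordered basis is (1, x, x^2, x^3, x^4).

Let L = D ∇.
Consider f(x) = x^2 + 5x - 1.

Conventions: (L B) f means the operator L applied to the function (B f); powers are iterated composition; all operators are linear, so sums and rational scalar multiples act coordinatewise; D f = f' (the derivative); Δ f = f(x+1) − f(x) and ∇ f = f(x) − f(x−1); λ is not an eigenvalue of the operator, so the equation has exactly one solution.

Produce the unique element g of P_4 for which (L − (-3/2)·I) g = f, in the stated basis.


write g with unknown coordinates in the stated basis and equate coefficients in (L − (-3/2)·I) g = f
solving from the highest basis element down gives g = (2/3)x^2 + (10/3)x - 14/9
check: L g = 4/3
so L g − (-3/2)·g = x^2 + 5x - 1 = f ✓

g(x) = (2/3)x^2 + (10/3)x - 14/9


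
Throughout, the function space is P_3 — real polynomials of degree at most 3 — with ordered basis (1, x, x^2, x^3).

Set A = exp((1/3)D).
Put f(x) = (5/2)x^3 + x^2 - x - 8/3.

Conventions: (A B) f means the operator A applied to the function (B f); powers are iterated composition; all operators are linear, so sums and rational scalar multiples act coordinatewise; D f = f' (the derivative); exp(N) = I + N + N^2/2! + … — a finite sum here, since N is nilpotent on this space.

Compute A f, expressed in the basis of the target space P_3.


order-1 term: (5/2)x^2 + (2/3)x - 1/3
order-2 term: (5/6)x + 1/9
order-3 term: 5/54
the series for exp((1/3)D) f terminates at order 3
exp((1/3)D) f = (5/2)x^3 + (7/2)x^2 + (1/2)x - 151/54

g(x) = (5/2)x^3 + (7/2)x^2 + (1/2)x - 151/54


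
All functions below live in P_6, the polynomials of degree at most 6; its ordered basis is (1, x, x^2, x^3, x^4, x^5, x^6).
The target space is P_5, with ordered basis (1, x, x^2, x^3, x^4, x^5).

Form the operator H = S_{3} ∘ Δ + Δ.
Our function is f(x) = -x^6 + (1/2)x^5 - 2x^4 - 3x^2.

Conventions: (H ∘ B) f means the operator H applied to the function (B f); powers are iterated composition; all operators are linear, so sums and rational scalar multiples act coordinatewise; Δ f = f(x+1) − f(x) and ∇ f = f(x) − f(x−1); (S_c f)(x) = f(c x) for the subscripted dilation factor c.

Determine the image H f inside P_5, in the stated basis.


Δ f = -6x^5 - (25/2)x^4 - 23x^3 - 22x^2 - (35/2)x - 11/2
S_{3} Δ f = -1458x^5 - (2025/2)x^4 - 621x^3 - 198x^2 - (105/2)x - 11/2
Δ f = -6x^5 - (25/2)x^4 - 23x^3 - 22x^2 - (35/2)x - 11/2
(S_{3} ∘ Δ + Δ) f = -1464x^5 - 1025x^4 - 644x^3 - 220x^2 - 70x - 11

the result is g(x) = -1464x^5 - 1025x^4 - 644x^3 - 220x^2 - 70x - 11


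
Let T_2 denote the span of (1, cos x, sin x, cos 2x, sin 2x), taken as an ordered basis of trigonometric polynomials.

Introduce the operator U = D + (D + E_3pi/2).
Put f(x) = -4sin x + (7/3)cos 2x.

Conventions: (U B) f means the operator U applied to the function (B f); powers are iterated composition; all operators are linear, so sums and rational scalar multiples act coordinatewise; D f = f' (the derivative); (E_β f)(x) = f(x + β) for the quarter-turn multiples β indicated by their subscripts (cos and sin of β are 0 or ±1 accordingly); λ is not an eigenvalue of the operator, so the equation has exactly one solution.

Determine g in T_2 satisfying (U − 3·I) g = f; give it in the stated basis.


write g with unknown coordinates in the stated basis and equate coefficients in (U − 3·I) g = f
solving from the highest basis element down gives g = (2/5)cos x + (6/5)sin x - (7/24)cos 2x + (7/24)sin 2x
check: U g = (6/5)cos x - (2/5)sin x + (35/24)cos 2x + (7/8)sin 2x
so U g − 3·g = -4sin x + (7/3)cos 2x = f ✓

g(x) = (2/5)cos x + (6/5)sin x - (7/24)cos 2x + (7/24)sin 2x


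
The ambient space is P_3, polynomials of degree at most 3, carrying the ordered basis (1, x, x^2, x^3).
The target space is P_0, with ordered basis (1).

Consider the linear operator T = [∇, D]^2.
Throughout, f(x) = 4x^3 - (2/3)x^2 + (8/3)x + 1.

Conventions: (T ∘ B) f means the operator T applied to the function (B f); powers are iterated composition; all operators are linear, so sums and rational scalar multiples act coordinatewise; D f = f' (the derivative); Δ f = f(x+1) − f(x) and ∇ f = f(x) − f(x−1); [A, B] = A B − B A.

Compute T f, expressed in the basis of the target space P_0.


g(x) = 0

D f = 12x^2 - (4/3)x + 8/3
∇ D f = 24x - 40/3
∇ f = 12x^2 - (40/3)x + 22/3
D ∇ f = 24x - 40/3
[∇, D] f = 0
D [∇, D] f = 0
∇ D [∇, D] f = 0
∇ [∇, D] f = 0
D ∇ [∇, D] f = 0
[∇, D] [∇, D] f = 0


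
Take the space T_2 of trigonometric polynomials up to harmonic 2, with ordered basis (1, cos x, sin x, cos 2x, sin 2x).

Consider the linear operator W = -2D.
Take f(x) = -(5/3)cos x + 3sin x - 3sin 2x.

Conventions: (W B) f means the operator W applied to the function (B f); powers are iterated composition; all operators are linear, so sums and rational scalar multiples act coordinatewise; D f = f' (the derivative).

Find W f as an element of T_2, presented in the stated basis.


g(x) = -6cos x - (10/3)sin x + 12cos 2x

D f = 3cos x + (5/3)sin x - 6cos 2x
(-2D) f = -6cos x - (10/3)sin x + 12cos 2x


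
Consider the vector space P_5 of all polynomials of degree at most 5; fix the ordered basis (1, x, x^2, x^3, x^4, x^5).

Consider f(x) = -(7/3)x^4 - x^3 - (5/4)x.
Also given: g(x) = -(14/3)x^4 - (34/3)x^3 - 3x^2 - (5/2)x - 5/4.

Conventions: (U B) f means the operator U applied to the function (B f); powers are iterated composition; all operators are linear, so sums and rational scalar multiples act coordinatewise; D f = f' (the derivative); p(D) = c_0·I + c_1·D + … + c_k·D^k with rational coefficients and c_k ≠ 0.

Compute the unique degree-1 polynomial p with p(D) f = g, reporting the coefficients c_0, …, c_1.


D^0 f = -(7/3)x^4 - x^3 - (5/4)x
D^1 f = -(28/3)x^3 - 3x^2 - 5/4
matching coefficients of g against c_0 f + c_1 Df + … from the top degree down determines the c_i
solution: c_0 = 2, c_1 = 1

c_0 = 2, c_1 = 1


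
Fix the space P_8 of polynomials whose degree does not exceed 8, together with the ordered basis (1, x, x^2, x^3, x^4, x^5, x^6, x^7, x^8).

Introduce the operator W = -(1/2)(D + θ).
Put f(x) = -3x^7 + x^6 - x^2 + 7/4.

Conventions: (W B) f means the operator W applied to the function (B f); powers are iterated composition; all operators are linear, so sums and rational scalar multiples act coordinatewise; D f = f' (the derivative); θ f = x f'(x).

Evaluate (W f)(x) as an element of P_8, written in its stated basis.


the result is g(x) = (21/2)x^7 + (15/2)x^6 - 3x^5 + x^2 + x

D f = -21x^6 + 6x^5 - 2x
θ f = -21x^7 + 6x^6 - 2x^2
(D + θ) f = -21x^7 - 15x^6 + 6x^5 - 2x^2 - 2x
(-(1/2)(D + θ)) f = (21/2)x^7 + (15/2)x^6 - 3x^5 + x^2 + x


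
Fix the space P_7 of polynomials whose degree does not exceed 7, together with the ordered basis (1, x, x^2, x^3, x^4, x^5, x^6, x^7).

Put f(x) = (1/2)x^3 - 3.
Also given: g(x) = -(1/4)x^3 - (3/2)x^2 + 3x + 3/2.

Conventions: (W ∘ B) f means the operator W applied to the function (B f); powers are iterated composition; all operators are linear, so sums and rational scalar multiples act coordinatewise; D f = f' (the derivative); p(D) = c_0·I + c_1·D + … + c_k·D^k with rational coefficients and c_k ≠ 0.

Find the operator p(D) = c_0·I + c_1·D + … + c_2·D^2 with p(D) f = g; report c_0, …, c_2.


c_0 = -1/2, c_1 = -1, c_2 = 1

D^0 f = (1/2)x^3 - 3
D^1 f = (3/2)x^2
D^2 f = 3x
matching coefficients of g against c_0 f + c_1 Df + … from the top degree down determines the c_i
solution: c_0 = -1/2, c_1 = -1, c_2 = 1


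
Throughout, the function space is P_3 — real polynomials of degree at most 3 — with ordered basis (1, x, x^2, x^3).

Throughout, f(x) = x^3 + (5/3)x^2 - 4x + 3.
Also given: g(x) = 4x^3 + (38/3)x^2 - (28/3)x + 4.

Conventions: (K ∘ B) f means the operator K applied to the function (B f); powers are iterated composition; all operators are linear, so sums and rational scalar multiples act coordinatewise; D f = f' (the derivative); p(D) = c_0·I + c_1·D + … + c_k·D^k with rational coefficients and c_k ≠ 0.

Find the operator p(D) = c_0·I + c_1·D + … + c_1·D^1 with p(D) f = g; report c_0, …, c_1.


p(D) = 4·I + 2·D, i.e. c_0 = 4, c_1 = 2

D^0 f = x^3 + (5/3)x^2 - 4x + 3
D^1 f = 3x^2 + (10/3)x - 4
matching coefficients of g against c_0 f + c_1 Df + … from the top degree down determines the c_i
solution: c_0 = 4, c_1 = 2


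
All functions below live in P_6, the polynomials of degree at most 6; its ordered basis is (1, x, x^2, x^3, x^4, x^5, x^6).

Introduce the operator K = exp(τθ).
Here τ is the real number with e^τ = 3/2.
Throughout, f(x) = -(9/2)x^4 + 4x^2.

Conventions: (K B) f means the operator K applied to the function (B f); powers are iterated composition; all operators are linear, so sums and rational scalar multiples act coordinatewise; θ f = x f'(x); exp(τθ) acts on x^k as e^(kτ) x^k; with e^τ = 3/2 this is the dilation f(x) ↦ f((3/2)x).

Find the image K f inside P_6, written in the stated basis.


exp(τθ) x^k = e^(kτ) x^k; with e^τ = 3/2 this sends x^k to (3/2)^k x^k
x^2 ↦ 9/4 x^2
x^4 ↦ 81/16 x^4
applying this coordinatewise to f: exp(τθ) f = -(729/32)x^4 + 9x^2

g(x) = -(729/32)x^4 + 9x^2


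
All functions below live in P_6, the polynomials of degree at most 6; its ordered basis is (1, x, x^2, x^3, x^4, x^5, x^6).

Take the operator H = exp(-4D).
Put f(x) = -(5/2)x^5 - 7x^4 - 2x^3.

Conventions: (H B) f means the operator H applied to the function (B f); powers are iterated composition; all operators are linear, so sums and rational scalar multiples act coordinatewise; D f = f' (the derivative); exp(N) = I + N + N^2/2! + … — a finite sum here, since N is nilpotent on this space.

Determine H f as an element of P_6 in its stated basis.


the result is g(x) = -(5/2)x^5 + 43x^4 - 290x^3 + 952x^2 - 1504x + 896

order-1 term: 50x^4 + 112x^3 + 24x^2
order-2 term: -400x^3 - 672x^2 - 96x
order-3 term: 1600x^2 + 1792x + 128
order-4 term: -3200x - 1792
order-5 term: 2560
the series for exp(-4D) f terminates at order 5
exp(-4D) f = -(5/2)x^5 + 43x^4 - 290x^3 + 952x^2 - 1504x + 896


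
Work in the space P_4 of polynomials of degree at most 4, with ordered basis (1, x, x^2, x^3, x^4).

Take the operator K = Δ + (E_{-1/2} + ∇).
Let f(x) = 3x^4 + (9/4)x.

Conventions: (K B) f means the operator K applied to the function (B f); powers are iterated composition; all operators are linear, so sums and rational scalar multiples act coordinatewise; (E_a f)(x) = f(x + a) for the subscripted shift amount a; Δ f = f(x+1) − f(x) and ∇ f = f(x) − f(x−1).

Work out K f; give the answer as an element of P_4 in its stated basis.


Δ f = 12x^3 + 18x^2 + 12x + 21/4
E_{-1/2} f = 3x^4 - 6x^3 + (9/2)x^2 + (3/4)x - 15/16
∇ f = 12x^3 - 18x^2 + 12x - 3/4
(E_{-1/2} + ∇) f = 3x^4 + 6x^3 - (27/2)x^2 + (51/4)x - 27/16
(Δ + (E_{-1/2} + ∇)) f = 3x^4 + 18x^3 + (9/2)x^2 + (99/4)x + 57/16

the image equals g(x) = 3x^4 + 18x^3 + (9/2)x^2 + (99/4)x + 57/16


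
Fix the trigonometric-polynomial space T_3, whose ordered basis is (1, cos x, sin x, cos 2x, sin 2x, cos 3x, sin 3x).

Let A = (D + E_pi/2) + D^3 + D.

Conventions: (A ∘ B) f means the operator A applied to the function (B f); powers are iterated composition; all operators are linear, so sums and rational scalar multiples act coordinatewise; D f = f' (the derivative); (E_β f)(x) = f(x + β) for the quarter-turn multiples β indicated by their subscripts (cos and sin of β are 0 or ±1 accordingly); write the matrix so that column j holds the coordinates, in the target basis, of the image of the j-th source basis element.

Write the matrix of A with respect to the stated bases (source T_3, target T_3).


the matrix is [[1, 0, 0, 0, 0, 0, 0]; [0, 0, 2, 0, 0, 0, 0]; [0, -2, 0, 0, 0, 0, 0]; [0, 0, 0, -1, -4, 0, 0]; [0, 0, 0, 4, -1, 0, 0]; [0, 0, 0, 0, 0, 0, -22]; [0, 0, 0, 0, 0, 22, 0]] (rows listed top to bottom)

image of 1: 1
image of cos x: -2sin x
image of sin x: 2cos x
image of cos 2x: -cos 2x + 4sin 2x
image of sin 2x: -4cos 2x - sin 2x
image of cos 3x: 22sin 3x
image of sin 3x: -22cos 3x
each image's coordinates form column j of the matrix


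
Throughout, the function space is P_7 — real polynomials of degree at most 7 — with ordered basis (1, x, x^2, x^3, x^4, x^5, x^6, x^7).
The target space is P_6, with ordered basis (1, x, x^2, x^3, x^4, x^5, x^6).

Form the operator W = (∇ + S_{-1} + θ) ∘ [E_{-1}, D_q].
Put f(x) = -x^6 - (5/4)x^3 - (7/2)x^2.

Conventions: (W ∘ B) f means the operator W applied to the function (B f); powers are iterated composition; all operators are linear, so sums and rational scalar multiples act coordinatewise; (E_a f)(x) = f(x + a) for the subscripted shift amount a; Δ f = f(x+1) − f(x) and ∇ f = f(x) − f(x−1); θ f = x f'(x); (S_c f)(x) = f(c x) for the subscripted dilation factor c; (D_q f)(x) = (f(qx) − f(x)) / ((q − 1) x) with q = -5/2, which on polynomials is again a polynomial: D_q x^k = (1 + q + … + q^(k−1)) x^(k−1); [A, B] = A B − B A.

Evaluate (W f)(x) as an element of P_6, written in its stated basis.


the result is g(x) = -(82635/32)x^4 - (4011/4)x^3 + (37191/16)x^2 - (83839/16)x + 66885/32

D_q f = (2223/32)x^5 - (95/16)x^2 + (21/4)x
E_{-1} D_q f = (2223/32)x^5 - (11115/32)x^4 + (11115/16)x^3 - (5605/8)x^2 + (11663/32)x - 2581/32
E_{-1} f = -x^6 + 6x^5 - 15x^4 + (75/4)x^3 - (59/4)x^2 + (37/4)x - 13/4
D_q E_{-1} f = (2223/32)x^5 + (1353/8)x^4 + (1305/8)x^3 + (1425/16)x^2 + (177/8)x + 37/4
[E_{-1}, D_q] f = -(16527/32)x^4 + (8505/16)x^3 - (12635/16)x^2 + (10955/32)x - 2877/32
∇ [E_{-1}, D_q] f = -(16527/8)x^3 + (9387/2)x^2 - (83839/16)x + 34881/16
S_{-1} [E_{-1}, D_q] f = -(16527/32)x^4 - (8505/16)x^3 - (12635/16)x^2 - (10955/32)x - 2877/32
θ [E_{-1}, D_q] f = -(16527/8)x^4 + (25515/16)x^3 - (12635/8)x^2 + (10955/32)x
(∇ + S_{-1} + θ) [E_{-1}, D_q] f = -(82635/32)x^4 - (4011/4)x^3 + (37191/16)x^2 - (83839/16)x + 66885/32


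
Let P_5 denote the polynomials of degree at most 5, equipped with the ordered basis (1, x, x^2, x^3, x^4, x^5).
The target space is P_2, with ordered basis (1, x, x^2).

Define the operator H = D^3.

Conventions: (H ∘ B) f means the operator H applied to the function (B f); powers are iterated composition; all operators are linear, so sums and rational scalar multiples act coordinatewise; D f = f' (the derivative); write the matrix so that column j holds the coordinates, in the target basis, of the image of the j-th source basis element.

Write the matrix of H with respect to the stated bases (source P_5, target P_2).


image of 1: 0
image of x: 0
image of x^2: 0
image of x^3: 6
image of x^4: 24x
image of x^5: 60x^2
each image's coordinates form column j of the matrix

the matrix is [[0, 0, 0, 6, 0, 0]; [0, 0, 0, 0, 24, 0]; [0, 0, 0, 0, 0, 60]] (rows listed top to bottom)


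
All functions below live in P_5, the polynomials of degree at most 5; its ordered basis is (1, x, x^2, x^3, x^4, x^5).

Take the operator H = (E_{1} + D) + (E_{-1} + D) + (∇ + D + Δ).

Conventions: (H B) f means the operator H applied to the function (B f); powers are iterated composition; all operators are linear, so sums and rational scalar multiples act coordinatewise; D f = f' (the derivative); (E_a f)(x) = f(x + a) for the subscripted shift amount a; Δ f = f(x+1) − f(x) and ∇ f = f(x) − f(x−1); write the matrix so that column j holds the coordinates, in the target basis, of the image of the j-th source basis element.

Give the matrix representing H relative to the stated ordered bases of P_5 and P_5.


image of 1: 2
image of x: 2x + 5
image of x^2: 2x^2 + 10x + 2
image of x^3: 2x^3 + 15x^2 + 6x + 2
image of x^4: 2x^4 + 20x^3 + 12x^2 + 8x + 2
image of x^5: 2x^5 + 25x^4 + 20x^3 + 20x^2 + 10x + 2
each image's coordinates form column j of the matrix

the matrix is [[2, 5, 2, 2, 2, 2]; [0, 2, 10, 6, 8, 10]; [0, 0, 2, 15, 12, 20]; [0, 0, 0, 2, 20, 20]; [0, 0, 0, 0, 2, 25]; [0, 0, 0, 0, 0, 2]] (rows listed top to bottom)


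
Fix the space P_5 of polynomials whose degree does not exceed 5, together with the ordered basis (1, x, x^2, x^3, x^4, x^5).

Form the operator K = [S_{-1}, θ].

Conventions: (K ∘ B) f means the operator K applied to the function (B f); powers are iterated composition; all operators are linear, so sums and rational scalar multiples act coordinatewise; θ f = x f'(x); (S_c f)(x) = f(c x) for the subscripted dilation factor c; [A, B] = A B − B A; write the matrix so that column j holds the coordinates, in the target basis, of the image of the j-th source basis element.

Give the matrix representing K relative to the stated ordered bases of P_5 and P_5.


image of 1: 0
image of x: 0
image of x^2: 0
image of x^3: 0
image of x^4: 0
image of x^5: 0
each image's coordinates form column j of the matrix

the matrix is [[0, 0, 0, 0, 0, 0]; [0, 0, 0, 0, 0, 0]; [0, 0, 0, 0, 0, 0]; [0, 0, 0, 0, 0, 0]; [0, 0, 0, 0, 0, 0]; [0, 0, 0, 0, 0, 0]] (rows listed top to bottom)


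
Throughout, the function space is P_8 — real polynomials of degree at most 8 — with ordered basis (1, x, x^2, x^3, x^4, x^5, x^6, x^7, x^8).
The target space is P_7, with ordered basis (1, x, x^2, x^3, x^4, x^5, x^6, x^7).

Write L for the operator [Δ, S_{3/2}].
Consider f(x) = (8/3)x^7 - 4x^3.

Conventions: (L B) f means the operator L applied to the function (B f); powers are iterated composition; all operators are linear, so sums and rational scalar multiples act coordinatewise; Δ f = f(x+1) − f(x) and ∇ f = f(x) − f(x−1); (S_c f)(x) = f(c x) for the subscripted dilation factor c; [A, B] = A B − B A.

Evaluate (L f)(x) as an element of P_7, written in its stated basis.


g(x) = (1701/16)x^6 + (8505/16)x^5 + (17955/16)x^4 + (20475/16)x^3 + (13077/16)x^2 + (4295/16)x + 1603/48

S_{3/2} f = (729/16)x^7 - (27/2)x^3
Δ S_{3/2} f = (5103/16)x^6 + (15309/16)x^5 + (25515/16)x^4 + (25515/16)x^3 + (14661/16)x^2 + (4455/16)x + 513/16
Δ f = (56/3)x^6 + 56x^5 + (280/3)x^4 + (280/3)x^3 + 44x^2 + (20/3)x - 4/3
S_{3/2} Δ f = (1701/8)x^6 + (1701/4)x^5 + (945/2)x^4 + 315x^3 + 99x^2 + 10x - 4/3
[Δ, S_{3/2}] f = (1701/16)x^6 + (8505/16)x^5 + (17955/16)x^4 + (20475/16)x^3 + (13077/16)x^2 + (4295/16)x + 1603/48


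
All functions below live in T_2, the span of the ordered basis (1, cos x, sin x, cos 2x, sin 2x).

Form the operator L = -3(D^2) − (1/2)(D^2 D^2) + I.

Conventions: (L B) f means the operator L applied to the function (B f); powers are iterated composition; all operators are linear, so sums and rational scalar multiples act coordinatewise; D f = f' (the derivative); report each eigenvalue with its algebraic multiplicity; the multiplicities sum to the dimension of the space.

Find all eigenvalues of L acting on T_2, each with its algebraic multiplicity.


λ = 1 (multiplicity 1), λ = 7/2 (multiplicity 2), λ = 5 (multiplicity 2)

image of 1: 1
image of cos x: (7/2)cos x
image of sin x: (7/2)sin x
image of cos 2x: 5cos 2x
image of sin 2x: 5sin 2x
the matrix is diagonal; its diagonal is (1, 7/2, 7/2, 5, 5)
for a triangular matrix the eigenvalues are the diagonal entries, with algebraic multiplicity their repetition count


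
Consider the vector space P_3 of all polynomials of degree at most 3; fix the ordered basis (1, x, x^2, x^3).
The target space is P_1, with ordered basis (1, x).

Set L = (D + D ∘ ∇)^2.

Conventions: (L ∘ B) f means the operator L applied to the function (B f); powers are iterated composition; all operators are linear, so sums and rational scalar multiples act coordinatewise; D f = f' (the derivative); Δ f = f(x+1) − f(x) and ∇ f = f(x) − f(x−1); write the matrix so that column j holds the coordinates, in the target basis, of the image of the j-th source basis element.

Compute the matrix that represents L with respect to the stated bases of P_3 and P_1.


the matrix is [[0, 0, 2, 12]; [0, 0, 0, 6]] (rows listed top to bottom)

image of 1: 0
image of x: 0
image of x^2: 2
image of x^3: 6x + 12
each image's coordinates form column j of the matrix


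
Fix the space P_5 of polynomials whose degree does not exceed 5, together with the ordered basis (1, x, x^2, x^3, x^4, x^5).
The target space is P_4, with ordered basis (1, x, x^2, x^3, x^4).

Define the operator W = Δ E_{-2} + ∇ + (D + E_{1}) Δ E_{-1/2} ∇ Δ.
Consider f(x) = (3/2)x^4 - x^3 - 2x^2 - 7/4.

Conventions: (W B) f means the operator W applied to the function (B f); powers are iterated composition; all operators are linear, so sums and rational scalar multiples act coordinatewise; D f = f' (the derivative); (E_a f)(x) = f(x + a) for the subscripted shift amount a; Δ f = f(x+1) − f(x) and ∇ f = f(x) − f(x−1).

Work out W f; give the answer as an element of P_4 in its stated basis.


E_{-2} f = (3/2)x^4 - 13x^3 + 40x^2 - 52x + 89/4
Δ E_{-2} f = 6x^3 - 30x^2 + 47x - 47/2
∇ f = 6x^3 - 12x^2 + 5x - 1/2
Δ f = 6x^3 + 6x^2 - x - 3/2
∇ Δ f = 18x^2 - 6x - 1
E_{-1/2} (∇ Δ) f = 18x^2 - 24x + 13/2
Δ E_{-1/2} (∇ Δ) f = 36x - 6
D (Δ E_{-1/2}) (∇ Δ) f = 36
E_{1} (Δ E_{-1/2}) (∇ Δ) f = 36x + 30
(D + E_{1}) (Δ E_{-1/2}) (∇ Δ) f = 36x + 66
(Δ E_{-2} + ∇ + (D + E_{1}) Δ E_{-1/2} ∇ Δ) f = 12x^3 - 42x^2 + 88x + 42

g(x) = 12x^3 - 42x^2 + 88x + 42


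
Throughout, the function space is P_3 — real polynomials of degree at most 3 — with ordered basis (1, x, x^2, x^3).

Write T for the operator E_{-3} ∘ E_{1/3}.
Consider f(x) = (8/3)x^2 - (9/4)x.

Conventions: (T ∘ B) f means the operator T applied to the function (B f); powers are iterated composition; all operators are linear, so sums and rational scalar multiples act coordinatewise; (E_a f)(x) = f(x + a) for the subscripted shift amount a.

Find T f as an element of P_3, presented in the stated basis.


E_{1/3} f = (8/3)x^2 - (17/36)x - 49/108
E_{-3} E_{1/3} f = (8/3)x^2 - (593/36)x + 674/27

the image equals g(x) = (8/3)x^2 - (593/36)x + 674/27


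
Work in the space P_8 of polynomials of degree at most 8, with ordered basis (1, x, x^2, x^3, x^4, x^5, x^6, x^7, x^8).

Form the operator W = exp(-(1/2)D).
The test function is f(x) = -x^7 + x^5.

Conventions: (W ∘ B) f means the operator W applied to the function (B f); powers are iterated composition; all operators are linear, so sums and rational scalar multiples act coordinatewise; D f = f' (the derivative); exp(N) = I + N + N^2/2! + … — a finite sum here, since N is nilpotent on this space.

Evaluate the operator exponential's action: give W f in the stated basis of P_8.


the result is g(x) = -x^7 + (7/2)x^6 - (17/4)x^5 + (15/8)x^4 + (5/16)x^3 - (19/32)x^2 + (13/64)x - 3/128

order-1 term: (7/2)x^6 - (5/2)x^4
order-2 term: -(21/4)x^5 + (5/2)x^3
order-3 term: (35/8)x^4 - (5/4)x^2
order-4 term: -(35/16)x^3 + (5/16)x
order-5 term: (21/32)x^2 - 1/32
order-6 term: -(7/64)x
order-7 term: 1/128
the series for exp(-(1/2)D) f terminates at order 7
exp(-(1/2)D) f = -x^7 + (7/2)x^6 - (17/4)x^5 + (15/8)x^4 + (5/16)x^3 - (19/32)x^2 + (13/64)x - 3/128


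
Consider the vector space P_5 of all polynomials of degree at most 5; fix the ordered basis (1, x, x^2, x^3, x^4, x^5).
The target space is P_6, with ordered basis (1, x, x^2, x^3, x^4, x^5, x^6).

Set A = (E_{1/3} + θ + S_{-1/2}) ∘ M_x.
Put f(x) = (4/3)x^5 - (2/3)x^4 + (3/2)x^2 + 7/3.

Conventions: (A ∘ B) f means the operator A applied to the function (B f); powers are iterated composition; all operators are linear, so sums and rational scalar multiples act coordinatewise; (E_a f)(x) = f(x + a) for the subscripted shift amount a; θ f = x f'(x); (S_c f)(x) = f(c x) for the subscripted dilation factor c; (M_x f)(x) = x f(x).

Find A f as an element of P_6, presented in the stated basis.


the result is g(x) = (449/48)x^6 - (21/16)x^5 + (10/9)x^4 + (7853/1296)x^3 + (3/2)x^2 + (970/243)x + 3641/4374

M_x f = (4/3)x^6 - (2/3)x^5 + (3/2)x^3 + (7/3)x
E_{1/3} M_x f = (4/3)x^6 + 2x^5 + (10/9)x^4 + (283/162)x^3 + (3/2)x^2 + (1373/486)x + 3641/4374
θ M_x f = 8x^6 - (10/3)x^5 + (9/2)x^3 + (7/3)x
S_{-1/2} M_x f = (1/48)x^6 + (1/48)x^5 - (3/16)x^3 - (7/6)x
(E_{1/3} + θ + S_{-1/2}) M_x f = (449/48)x^6 - (21/16)x^5 + (10/9)x^4 + (7853/1296)x^3 + (3/2)x^2 + (970/243)x + 3641/4374


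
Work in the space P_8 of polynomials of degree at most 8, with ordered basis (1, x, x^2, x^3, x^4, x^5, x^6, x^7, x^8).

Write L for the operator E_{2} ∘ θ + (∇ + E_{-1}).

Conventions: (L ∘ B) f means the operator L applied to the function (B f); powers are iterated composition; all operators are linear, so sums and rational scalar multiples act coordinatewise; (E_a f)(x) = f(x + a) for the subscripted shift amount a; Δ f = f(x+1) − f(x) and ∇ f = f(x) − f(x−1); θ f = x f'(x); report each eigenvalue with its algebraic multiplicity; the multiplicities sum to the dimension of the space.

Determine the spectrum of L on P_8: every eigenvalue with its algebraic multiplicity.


image of 1: 1
image of x: 2x + 2
image of x^2: 3x^2 + 8x + 8
image of x^3: 4x^3 + 18x^2 + 36x + 24
image of x^4: 5x^4 + 32x^3 + 96x^2 + 128x + 64
image of x^5: 6x^5 + 50x^4 + 200x^3 + 400x^2 + 400x + 160
image of x^6: 7x^6 + 72x^5 + 360x^4 + 960x^3 + 1440x^2 + 1152x + 384
image of x^7: 8x^7 + 98x^6 + 588x^5 + 1960x^4 + 3920x^3 + 4704x^2 + 3136x + 896
image of x^8: 9x^8 + 128x^7 + 896x^6 + 3584x^5 + 8960x^4 + 14336x^3 + 14336x^2 + 8192x + 2048
the matrix is upper triangular; its diagonal is (1, 2, 3, 4, 5, 6, 7, 8, 9)
for a triangular matrix the eigenvalues are the diagonal entries, with algebraic multiplicity their repetition count

λ = 1 (multiplicity 1), λ = 2 (multiplicity 1), λ = 3 (multiplicity 1), λ = 4 (multiplicity 1), λ = 5 (multiplicity 1), λ = 6 (multiplicity 1), λ = 7 (multiplicity 1), λ = 8 (multiplicity 1), λ = 9 (multiplicity 1)


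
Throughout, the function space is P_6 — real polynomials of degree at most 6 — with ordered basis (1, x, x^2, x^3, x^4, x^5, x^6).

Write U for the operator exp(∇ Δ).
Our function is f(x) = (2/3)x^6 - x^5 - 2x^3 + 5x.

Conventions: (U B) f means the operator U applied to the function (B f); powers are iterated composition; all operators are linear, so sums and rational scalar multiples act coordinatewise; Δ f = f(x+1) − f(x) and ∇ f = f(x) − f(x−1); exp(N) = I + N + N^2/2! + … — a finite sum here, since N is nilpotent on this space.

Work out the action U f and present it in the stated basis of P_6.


the image equals g(x) = (2/3)x^6 - x^5 + 20x^4 - 22x^3 + 140x^2 - 77x + 364/3

order-1 term: 20x^4 - 20x^3 + 20x^2 - 22x + 4/3
order-2 term: 120x^2 - 60x + 40
order-3 term: 80
the series for exp(∇ Δ) f terminates at order 3
exp(∇ Δ) f = (2/3)x^6 - x^5 + 20x^4 - 22x^3 + 140x^2 - 77x + 364/3


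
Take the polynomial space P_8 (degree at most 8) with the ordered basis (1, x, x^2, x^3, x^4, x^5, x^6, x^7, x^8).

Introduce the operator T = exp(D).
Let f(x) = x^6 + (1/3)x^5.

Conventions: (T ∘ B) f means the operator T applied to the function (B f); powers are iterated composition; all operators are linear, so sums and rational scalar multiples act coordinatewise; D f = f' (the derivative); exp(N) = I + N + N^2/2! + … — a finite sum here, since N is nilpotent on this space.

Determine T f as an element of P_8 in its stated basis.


the image equals g(x) = x^6 + (19/3)x^5 + (50/3)x^4 + (70/3)x^3 + (55/3)x^2 + (23/3)x + 4/3

order-1 term: 6x^5 + (5/3)x^4
order-2 term: 15x^4 + (10/3)x^3
order-3 term: 20x^3 + (10/3)x^2
order-4 term: 15x^2 + (5/3)x
order-5 term: 6x + 1/3
order-6 term: 1
the series for exp(D) f terminates at order 6
exp(D) f = x^6 + (19/3)x^5 + (50/3)x^4 + (70/3)x^3 + (55/3)x^2 + (23/3)x + 4/3


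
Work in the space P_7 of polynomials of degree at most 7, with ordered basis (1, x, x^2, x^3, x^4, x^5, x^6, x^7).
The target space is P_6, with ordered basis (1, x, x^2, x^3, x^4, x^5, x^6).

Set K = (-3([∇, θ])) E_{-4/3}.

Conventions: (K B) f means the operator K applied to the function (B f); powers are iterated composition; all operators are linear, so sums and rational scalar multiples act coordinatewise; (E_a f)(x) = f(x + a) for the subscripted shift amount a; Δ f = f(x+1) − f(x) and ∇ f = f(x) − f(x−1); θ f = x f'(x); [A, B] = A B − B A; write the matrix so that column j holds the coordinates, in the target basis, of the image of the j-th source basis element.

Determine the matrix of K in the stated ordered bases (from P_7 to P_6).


image of 1: 0
image of x: -3
image of x^2: -6x + 14
image of x^3: -9x^2 + 42x - 49
image of x^4: -12x^3 + 84x^2 - 196x + 1372/9
image of x^5: -15x^4 + 140x^3 - 490x^2 + (6860/9)x - 12005/27
image of x^6: -18x^5 + 210x^4 - 980x^3 + (6860/3)x^2 - (24010/9)x + 33614/27
image of x^7: -21x^6 + 294x^5 - 1715x^4 + (48020/9)x^3 - (84035/9)x^2 + (235298/27)x - 823543/243
each image's coordinates form column j of the matrix

the matrix is [[0, -3, 14, -49, 1372/9, -12005/27, 33614/27, -823543/243]; [0, 0, -6, 42, -196, 6860/9, -24010/9, 235298/27]; [0, 0, 0, -9, 84, -490, 6860/3, -84035/9]; [0, 0, 0, 0, -12, 140, -980, 48020/9]; [0, 0, 0, 0, 0, -15, 210, -1715]; [0, 0, 0, 0, 0, 0, -18, 294]; [0, 0, 0, 0, 0, 0, 0, -21]] (rows listed top to bottom)


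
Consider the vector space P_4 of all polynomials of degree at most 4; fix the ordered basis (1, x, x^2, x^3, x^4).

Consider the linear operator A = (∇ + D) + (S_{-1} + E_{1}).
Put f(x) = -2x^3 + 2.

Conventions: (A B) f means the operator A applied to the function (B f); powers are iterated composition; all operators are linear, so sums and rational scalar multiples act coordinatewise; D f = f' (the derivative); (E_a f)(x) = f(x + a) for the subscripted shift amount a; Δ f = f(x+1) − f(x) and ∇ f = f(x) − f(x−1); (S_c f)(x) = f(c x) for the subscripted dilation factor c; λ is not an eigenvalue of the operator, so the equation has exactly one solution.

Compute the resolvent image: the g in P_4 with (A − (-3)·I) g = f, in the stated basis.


write g with unknown coordinates in the stated basis and equate coefficients in (A − (-3)·I) g = f
solving from the highest basis element down gives g = -(2/3)x^3 + (6/5)x^2 - (12/5)x + 158/75
check: A g = -(18/5)x^2 + (36/5)x - 108/25
so A g − (-3)·g = -2x^3 + 2 = f ✓

g(x) = -(2/3)x^3 + (6/5)x^2 - (12/5)x + 158/75


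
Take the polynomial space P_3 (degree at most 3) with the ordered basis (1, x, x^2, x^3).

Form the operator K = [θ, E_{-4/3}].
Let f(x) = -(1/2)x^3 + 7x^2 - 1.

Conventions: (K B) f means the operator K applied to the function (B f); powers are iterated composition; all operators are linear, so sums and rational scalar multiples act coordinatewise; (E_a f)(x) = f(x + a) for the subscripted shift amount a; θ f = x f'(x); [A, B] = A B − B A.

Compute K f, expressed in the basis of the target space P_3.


E_{-4/3} f = -(1/2)x^3 + 9x^2 - (64/3)x + 341/27
θ E_{-4/3} f = -(3/2)x^3 + 18x^2 - (64/3)x
θ f = -(3/2)x^3 + 14x^2
E_{-4/3} θ f = -(3/2)x^3 + 20x^2 - (136/3)x + 256/9
[θ, E_{-4/3}] f = -2x^2 + 24x - 256/9

the image equals g(x) = -2x^2 + 24x - 256/9


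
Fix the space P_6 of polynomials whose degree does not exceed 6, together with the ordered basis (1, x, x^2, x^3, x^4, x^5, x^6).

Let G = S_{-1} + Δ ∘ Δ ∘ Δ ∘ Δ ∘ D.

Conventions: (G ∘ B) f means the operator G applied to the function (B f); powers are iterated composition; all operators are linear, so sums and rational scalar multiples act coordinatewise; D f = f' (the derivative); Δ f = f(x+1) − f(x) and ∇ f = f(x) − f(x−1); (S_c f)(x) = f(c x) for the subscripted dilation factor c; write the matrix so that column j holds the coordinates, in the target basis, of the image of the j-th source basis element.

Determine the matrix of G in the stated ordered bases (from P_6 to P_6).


image of 1: 1
image of x: -x
image of x^2: x^2
image of x^3: -x^3
image of x^4: x^4
image of x^5: -x^5 + 120
image of x^6: x^6 + 720x + 1440
each image's coordinates form column j of the matrix

the matrix is [[1, 0, 0, 0, 0, 120, 1440]; [0, -1, 0, 0, 0, 0, 720]; [0, 0, 1, 0, 0, 0, 0]; [0, 0, 0, -1, 0, 0, 0]; [0, 0, 0, 0, 1, 0, 0]; [0, 0, 0, 0, 0, -1, 0]; [0, 0, 0, 0, 0, 0, 1]] (rows listed top to bottom)


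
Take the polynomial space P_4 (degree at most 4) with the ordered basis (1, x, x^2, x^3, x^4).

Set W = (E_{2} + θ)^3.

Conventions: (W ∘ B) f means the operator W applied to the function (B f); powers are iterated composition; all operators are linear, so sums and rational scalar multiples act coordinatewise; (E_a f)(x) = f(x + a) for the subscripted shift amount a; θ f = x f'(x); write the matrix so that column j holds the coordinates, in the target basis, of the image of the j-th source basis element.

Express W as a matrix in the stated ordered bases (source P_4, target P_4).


the matrix is [[1, 14, 100, 576, 3088]; [0, 8, 76, 552, 3456]; [0, 0, 27, 222, 1752]; [0, 0, 0, 64, 488]; [0, 0, 0, 0, 125]] (rows listed top to bottom)

image of 1: 1
image of x: 8x + 14
image of x^2: 27x^2 + 76x + 100
image of x^3: 64x^3 + 222x^2 + 552x + 576
image of x^4: 125x^4 + 488x^3 + 1752x^2 + 3456x + 3088
each image's coordinates form column j of the matrix


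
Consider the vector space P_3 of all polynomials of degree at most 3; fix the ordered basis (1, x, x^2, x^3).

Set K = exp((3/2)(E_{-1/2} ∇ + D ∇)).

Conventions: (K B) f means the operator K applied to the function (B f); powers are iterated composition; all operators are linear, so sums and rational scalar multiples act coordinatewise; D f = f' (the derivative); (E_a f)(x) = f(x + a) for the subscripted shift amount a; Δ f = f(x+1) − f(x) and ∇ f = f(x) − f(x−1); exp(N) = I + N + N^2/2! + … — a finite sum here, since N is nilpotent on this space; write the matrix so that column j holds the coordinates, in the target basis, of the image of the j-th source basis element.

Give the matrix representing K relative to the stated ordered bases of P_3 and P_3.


the matrix is [[1, 3/2, 9/4, 15/4]; [0, 1, 3, 27/4]; [0, 0, 1, 9/2]; [0, 0, 0, 1]] (rows listed top to bottom)

image of 1: 1
image of x: x + 3/2
image of x^2: x^2 + 3x + 9/4
image of x^3: x^3 + (9/2)x^2 + (27/4)x + 15/4
each image's coordinates form column j of the matrix


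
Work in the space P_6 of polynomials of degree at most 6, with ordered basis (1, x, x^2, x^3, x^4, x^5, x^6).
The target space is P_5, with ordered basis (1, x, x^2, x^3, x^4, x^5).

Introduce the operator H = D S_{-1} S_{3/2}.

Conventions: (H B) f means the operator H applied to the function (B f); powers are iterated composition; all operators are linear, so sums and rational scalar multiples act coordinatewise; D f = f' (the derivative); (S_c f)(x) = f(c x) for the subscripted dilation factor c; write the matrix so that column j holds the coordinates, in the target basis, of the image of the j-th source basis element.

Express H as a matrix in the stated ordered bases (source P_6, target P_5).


image of 1: 0
image of x: -3/2
image of x^2: (9/2)x
image of x^3: -(81/8)x^2
image of x^4: (81/4)x^3
image of x^5: -(1215/32)x^4
image of x^6: (2187/32)x^5
each image's coordinates form column j of the matrix

the matrix is [[0, -3/2, 0, 0, 0, 0, 0]; [0, 0, 9/2, 0, 0, 0, 0]; [0, 0, 0, -81/8, 0, 0, 0]; [0, 0, 0, 0, 81/4, 0, 0]; [0, 0, 0, 0, 0, -1215/32, 0]; [0, 0, 0, 0, 0, 0, 2187/32]] (rows listed top to bottom)


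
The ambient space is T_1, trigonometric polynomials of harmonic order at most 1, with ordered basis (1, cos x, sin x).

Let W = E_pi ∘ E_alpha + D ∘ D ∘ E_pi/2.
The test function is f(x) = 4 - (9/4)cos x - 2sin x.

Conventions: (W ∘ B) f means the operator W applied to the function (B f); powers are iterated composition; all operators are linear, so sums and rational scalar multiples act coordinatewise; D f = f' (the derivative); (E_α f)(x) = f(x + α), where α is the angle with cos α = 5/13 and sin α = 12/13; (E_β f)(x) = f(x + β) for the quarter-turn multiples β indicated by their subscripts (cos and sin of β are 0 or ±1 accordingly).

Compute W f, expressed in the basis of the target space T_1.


E_alpha f = 4 - (141/52)cos x + (17/13)sin x
E_pi E_alpha f = 4 + (141/52)cos x - (17/13)sin x
E_pi/2 f = 4 - 2cos x + (9/4)sin x
D E_pi/2 f = (9/4)cos x + 2sin x
D D E_pi/2 f = 2cos x - (9/4)sin x
(E_pi ∘ E_alpha + D ∘ D ∘ E_pi/2) f = 4 + (245/52)cos x - (185/52)sin x

the image equals g(x) = 4 + (245/52)cos x - (185/52)sin x


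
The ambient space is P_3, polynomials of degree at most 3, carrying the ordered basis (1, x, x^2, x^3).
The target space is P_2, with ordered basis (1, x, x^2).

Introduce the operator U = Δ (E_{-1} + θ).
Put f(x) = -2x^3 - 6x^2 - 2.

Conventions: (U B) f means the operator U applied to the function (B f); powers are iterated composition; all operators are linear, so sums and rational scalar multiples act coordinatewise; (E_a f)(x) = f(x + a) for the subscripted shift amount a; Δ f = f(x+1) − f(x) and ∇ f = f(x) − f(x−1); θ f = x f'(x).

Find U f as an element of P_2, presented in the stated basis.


E_{-1} f = -2x^3 + 6x - 6
θ f = -6x^3 - 12x^2
(E_{-1} + θ) f = -8x^3 - 12x^2 + 6x - 6
Δ (E_{-1} + θ) f = -24x^2 - 48x - 14

the image equals g(x) = -24x^2 - 48x - 14


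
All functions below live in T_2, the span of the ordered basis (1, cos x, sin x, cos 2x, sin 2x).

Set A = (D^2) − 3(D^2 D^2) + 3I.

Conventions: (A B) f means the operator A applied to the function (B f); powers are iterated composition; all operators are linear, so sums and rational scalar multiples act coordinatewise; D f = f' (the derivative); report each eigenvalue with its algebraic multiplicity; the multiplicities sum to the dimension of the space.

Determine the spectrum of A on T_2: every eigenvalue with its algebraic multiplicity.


λ = -49 (multiplicity 2), λ = -1 (multiplicity 2), λ = 3 (multiplicity 1)

image of 1: 3
image of cos x: -cos x
image of sin x: -sin x
image of cos 2x: -49cos 2x
image of sin 2x: -49sin 2x
the matrix is diagonal; its diagonal is (3, -1, -1, -49, -49)
for a triangular matrix the eigenvalues are the diagonal entries, with algebraic multiplicity their repetition count


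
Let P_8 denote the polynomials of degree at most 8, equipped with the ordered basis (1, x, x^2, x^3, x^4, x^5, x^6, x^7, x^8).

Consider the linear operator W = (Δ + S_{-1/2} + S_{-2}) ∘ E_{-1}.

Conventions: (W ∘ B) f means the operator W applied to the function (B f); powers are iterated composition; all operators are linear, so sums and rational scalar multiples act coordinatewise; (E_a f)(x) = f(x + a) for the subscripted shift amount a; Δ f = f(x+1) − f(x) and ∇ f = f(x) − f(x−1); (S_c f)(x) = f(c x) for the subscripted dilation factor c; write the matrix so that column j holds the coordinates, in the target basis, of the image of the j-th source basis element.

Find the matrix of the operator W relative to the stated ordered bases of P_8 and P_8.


image of 1: 2
image of x: -(5/2)x - 1
image of x^2: (17/4)x^2 + 7x + 1
image of x^3: -(65/8)x^3 - (39/4)x^2 - (21/2)x - 1
image of x^4: (257/16)x^4 + (73/2)x^3 + (39/2)x^2 + 14x + 1
image of x^5: -(1025/32)x^5 - (1205/16)x^4 - (365/4)x^3 - (65/2)x^2 - (35/2)x - 1
image of x^6: (4097/64)x^6 + (3171/16)x^5 + (3615/16)x^4 + (365/2)x^3 + (195/4)x^2 + 21x + 1
image of x^7: -(16385/128)x^7 - (28231/64)x^6 - (22197/32)x^5 - (8435/16)x^4 - (2555/8)x^3 - (273/4)x^2 - (49/2)x - 1
image of x^8: (65537/256)x^8 + (16513/16)x^7 + (28231/16)x^6 + (7399/4)x^5 + (8435/8)x^4 + 511x^3 + 91x^2 + 28x + 1
each image's coordinates form column j of the matrix

the matrix is [[2, -1, 1, -1, 1, -1, 1, -1, 1]; [0, -5/2, 7, -21/2, 14, -35/2, 21, -49/2, 28]; [0, 0, 17/4, -39/4, 39/2, -65/2, 195/4, -273/4, 91]; [0, 0, 0, -65/8, 73/2, -365/4, 365/2, -2555/8, 511]; [0, 0, 0, 0, 257/16, -1205/16, 3615/16, -8435/16, 8435/8]; [0, 0, 0, 0, 0, -1025/32, 3171/16, -22197/32, 7399/4]; [0, 0, 0, 0, 0, 0, 4097/64, -28231/64, 28231/16]; [0, 0, 0, 0, 0, 0, 0, -16385/128, 16513/16]; [0, 0, 0, 0, 0, 0, 0, 0, 65537/256]] (rows listed top to bottom)


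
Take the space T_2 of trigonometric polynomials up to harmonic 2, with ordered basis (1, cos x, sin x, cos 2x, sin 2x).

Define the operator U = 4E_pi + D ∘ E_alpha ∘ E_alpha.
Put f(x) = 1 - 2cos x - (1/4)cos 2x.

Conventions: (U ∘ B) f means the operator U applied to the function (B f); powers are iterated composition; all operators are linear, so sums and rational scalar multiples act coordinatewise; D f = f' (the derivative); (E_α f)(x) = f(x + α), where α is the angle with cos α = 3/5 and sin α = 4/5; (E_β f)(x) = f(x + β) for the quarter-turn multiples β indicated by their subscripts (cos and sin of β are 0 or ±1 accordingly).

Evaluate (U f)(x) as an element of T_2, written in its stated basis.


the image equals g(x) = 4 + (248/25)cos x - (14/25)sin x - (793/625)cos 2x - (527/1250)sin 2x

E_pi f = 1 + 2cos x - (1/4)cos 2x
(4E_pi) f = 4 + 8cos x - cos 2x
E_alpha f = 1 - (6/5)cos x + (8/5)sin x + (7/100)cos 2x + (6/25)sin 2x
E_alpha E_alpha f = 1 + (14/25)cos x + (48/25)sin x + (527/2500)cos 2x - (84/625)sin 2x
D E_alpha E_alpha f = (48/25)cos x - (14/25)sin x - (168/625)cos 2x - (527/1250)sin 2x
(4E_pi + D ∘ E_alpha ∘ E_alpha) f = 4 + (248/25)cos x - (14/25)sin x - (793/625)cos 2x - (527/1250)sin 2x
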